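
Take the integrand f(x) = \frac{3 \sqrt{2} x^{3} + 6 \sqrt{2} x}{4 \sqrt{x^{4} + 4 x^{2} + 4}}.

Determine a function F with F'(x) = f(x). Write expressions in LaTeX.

The substitution u = \frac{x^{4}}{2} + 2 x^{2} + 2 works: f is exactly (dF/du)*(du/dx) for that inner function.
Check: d/dx[\frac{3 \sqrt{2} \sqrt{x^{4} + 4 x^{2} + 4}}{8}] = \frac{3 \sqrt{2} x^{3} + 6 \sqrt{2} x}{4 \sqrt{x^{4} + 4 x^{2} + 4}} = f(x).

An antiderivative is F(x) = \frac{3 \sqrt{2} \sqrt{x^{4} + 4 x^{2} + 4}}{8}.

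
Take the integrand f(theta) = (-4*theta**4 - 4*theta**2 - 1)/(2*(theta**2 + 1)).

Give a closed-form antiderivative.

An antiderivative is F(theta) = -(4*theta**3 + 3*atan(theta))/6.

For F(theta) to be correct the identity F'(theta) - f(theta) = 0 must hold.
Check: d/dtheta[-(4*theta**3 + 3*atan(theta))/6] = (-4*theta**4 - 4*theta**2 - 1)/(2*theta**2 + 2), which equals f(theta).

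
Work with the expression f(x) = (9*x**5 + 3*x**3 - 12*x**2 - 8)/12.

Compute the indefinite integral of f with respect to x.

Differentiate the proposed F(x) back; it has to land on f(x) exactly.
Check: d/dx[x*(6*x**5 + 3*x**3 - 16*x**2 - 32)/48] = 3*x**5/4 + x**3/4 - x**2 - 2/3, which equals f(x).

F(x) = x*(6*x**5 + 3*x**3 - 16*x**2 - 32)/48 + C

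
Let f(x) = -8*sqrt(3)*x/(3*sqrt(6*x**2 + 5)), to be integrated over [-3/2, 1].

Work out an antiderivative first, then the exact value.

Antiderivative: F(x) = -4*sqrt(3)*sqrt(6*x**2 + 5)/9; value = -4*sqrt(33)/9 + 2*sqrt(222)/9

The substitution u = 2*x**2 + 5/3 works: f is exactly (dF/du)*(du/dx) for that inner function.
F(x) = -4*sqrt(3)*sqrt(6*x**2 + 5)/9 is an antiderivative of f.
Check: d/dx[-4*sqrt(3)*sqrt(6*x**2 + 5)/9] = -8*sqrt(3)*x/(3*sqrt(6*x**2 + 5)) = f(x).
F(1) = -4*sqrt(33)/9; F(-3/2) = -2*sqrt(222)/9.
Integral = F(1) - F(-3/2) = -4*sqrt(33)/9 + 2*sqrt(222)/9.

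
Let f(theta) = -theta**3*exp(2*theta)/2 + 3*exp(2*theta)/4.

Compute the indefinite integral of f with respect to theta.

F(theta) = -(2*theta - 3)*(2*theta**2 + 3)*exp(2*theta)/16 + C

f has the shape u'v + uv' for u = -theta**3/4 + 3*theta**2/8 - 3*theta/8 + 9/16 and v = exp(2*theta) — it is the derivative of the product u*v.
Check: d/dtheta[-(2*theta - 3)*(2*theta**2 + 3)*exp(2*theta)/16] = -theta**3*exp(2*theta)/2 + 3*exp(2*theta)/4 = f(theta).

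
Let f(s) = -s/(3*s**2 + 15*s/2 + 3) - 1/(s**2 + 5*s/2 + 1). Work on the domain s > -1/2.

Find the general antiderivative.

The denominator factors as 3*(s + 2)*(2*s + 1); partial fractions split f into directly integrable pieces: -10/(9*(2*s + 1)) + 2/(9*(s + 2)).
Check: d/ds[-5*log(s + 1/2)/9 + 2*log(s + 2)/9] = (-2*s - 6)/(6*s**2 + 15*s + 6), which equals f(s).

F(s) = -5*log(s + 1/2)/9 + 2*log(s + 2)/9 + C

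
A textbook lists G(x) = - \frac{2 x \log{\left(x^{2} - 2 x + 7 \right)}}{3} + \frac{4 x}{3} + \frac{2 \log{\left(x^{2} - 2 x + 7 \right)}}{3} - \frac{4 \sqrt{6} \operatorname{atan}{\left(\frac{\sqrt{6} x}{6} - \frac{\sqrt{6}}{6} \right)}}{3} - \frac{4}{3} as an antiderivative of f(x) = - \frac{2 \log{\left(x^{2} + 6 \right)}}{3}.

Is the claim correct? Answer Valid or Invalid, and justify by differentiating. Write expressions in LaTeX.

d/dx[G] = - \frac{2 \log{\left(x^{2} - 2 x + 7 \right)}}{3}
d/dx[G] - f(x) = \frac{2 \log{\left(x^{2} + 6 \right)}}{3} - \frac{2 \log{\left(x^{2} - 2 x + 7 \right)}}{3} != 0.

Invalid: d/dx[G] - f = \frac{2 \log{\left(x^{2} + 6 \right)}}{3} - \frac{2 \log{\left(x^{2} - 2 x + 7 \right)}}{3}, which is not 0.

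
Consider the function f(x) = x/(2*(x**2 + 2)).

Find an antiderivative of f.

f matches the chain-rule pattern g'(h)*h' with inner function h(x) = x**2/2 + 1; substituting u = h(x) collapses the integral.
Check: d/dx[log(x**2/2 + 1)/4] = x/(2*x**2 + 4), which equals f(x).

An antiderivative is F(x) = log(x**2/2 + 1)/4.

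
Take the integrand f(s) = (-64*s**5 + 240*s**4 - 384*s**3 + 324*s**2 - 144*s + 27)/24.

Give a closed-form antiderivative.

An antiderivative is F(s) = -(4*s**2 - 6*s + 3)**3/144.

f matches the chain-rule pattern g'(h)*h' with inner function h(s) = 2*s**2/3 - s + 1/2; substituting u = h(s) collapses the integral.
Check: d/ds[-(4*s**2 - 6*s + 3)**3/144] = -8*s**5/3 + 10*s**4 - 16*s**3 + 27*s**2/2 - 6*s + 9/8, which equals f(s).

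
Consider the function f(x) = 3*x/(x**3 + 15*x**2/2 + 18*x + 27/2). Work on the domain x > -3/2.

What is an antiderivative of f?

Factor the denominator ((x + 3)**2*(2*x + 3)) and decompose: f = -4/(2*x + 3) + 2/(x + 3) + 6/(x + 3)**2; each piece integrates to a log, atan, or power term.
Check: d/dx[-2*log(x + 3/2) + 2*log(x + 3) - 6/(x + 3)] = 6*x/(2*x**3 + 15*x**2 + 36*x + 27), which equals f(x).

An antiderivative is F(x) = -2*log(x + 3/2) + 2*log(x + 3) - 6/(x + 3).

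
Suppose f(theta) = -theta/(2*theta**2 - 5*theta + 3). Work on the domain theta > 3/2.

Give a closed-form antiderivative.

An antiderivative is F(theta) = -3*log(theta - 3/2)/2 + log(theta - 1).

The denominator factors as (theta - 1)*(2*theta - 3); partial fractions split f into directly integrable pieces: -3/(2*theta - 3) + 1/(theta - 1).
Check: d/dtheta[-3*log(theta - 3/2)/2 + log(theta - 1)] = -theta/(2*theta**2 - 5*theta + 3) = f(theta).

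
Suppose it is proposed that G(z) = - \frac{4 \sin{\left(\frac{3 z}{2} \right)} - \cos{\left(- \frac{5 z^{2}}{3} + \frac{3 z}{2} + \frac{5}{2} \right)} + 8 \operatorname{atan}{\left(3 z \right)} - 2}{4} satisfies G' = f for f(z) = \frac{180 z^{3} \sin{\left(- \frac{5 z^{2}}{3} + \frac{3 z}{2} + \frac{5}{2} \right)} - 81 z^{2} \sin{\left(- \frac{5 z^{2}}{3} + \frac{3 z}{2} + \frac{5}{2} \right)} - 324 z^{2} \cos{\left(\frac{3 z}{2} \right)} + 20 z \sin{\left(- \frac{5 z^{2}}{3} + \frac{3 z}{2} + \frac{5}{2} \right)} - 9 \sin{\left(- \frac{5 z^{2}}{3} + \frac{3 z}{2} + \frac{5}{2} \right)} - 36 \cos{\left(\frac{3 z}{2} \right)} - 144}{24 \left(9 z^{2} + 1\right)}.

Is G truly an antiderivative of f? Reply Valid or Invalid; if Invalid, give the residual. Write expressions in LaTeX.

d/dz[G] = \frac{180 z^{3} \sin{\left(- \frac{5 z^{2}}{3} + \frac{3 z}{2} + \frac{5}{2} \right)} - 81 z^{2} \sin{\left(- \frac{5 z^{2}}{3} + \frac{3 z}{2} + \frac{5}{2} \right)} - 324 z^{2} \cos{\left(\frac{3 z}{2} \right)} + 20 z \sin{\left(- \frac{5 z^{2}}{3} + \frac{3 z}{2} + \frac{5}{2} \right)} - 9 \sin{\left(- \frac{5 z^{2}}{3} + \frac{3 z}{2} + \frac{5}{2} \right)} - 36 \cos{\left(\frac{3 z}{2} \right)} - 144}{216 z^{2} + 24}
This equals f(z) exactly, so the claim holds.

Valid: G'(z) = f(z).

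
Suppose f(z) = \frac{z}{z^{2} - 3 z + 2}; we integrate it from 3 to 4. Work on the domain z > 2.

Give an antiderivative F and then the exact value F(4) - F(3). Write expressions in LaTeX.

Antiderivative: F(z) = 2 \log{\left(z - 2 \right)} - \log{\left(z - 1 \right)}; value = - \log{\left(3 \right)} + 3 \log{\left(2 \right)}

Factor the denominator (\left(z - 2\right) \left(z - 1\right)) and decompose: f = - \frac{1}{z - 1} + \frac{2}{z - 2}; each piece integrates to a log, atan, or power term.
F(z) = 2 \log{\left(z - 2 \right)} - \log{\left(z - 1 \right)} is an antiderivative of f.
Check: d/dz[2 \log{\left(z - 2 \right)} - \log{\left(z - 1 \right)}] = \frac{z}{z^{2} - 3 z + 2} = f(z).
F(4) = - \log{\left(3 \right)} + 2 \log{\left(2 \right)}; F(3) = - \log{\left(2 \right)}.
Integral = F(4) - F(3) = - \log{\left(3 \right)} + 3 \log{\left(2 \right)}.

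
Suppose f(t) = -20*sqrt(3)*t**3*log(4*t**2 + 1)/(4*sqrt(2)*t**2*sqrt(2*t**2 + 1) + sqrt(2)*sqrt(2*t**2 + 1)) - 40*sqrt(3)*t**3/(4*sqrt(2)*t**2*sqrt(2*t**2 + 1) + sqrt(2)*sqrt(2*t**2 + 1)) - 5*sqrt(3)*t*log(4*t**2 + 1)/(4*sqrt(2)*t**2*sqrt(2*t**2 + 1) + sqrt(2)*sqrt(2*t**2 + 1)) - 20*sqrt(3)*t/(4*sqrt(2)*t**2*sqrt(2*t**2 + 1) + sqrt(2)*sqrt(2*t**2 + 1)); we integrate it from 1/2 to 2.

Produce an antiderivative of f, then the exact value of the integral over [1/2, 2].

f has the shape u'v + uv' for u = -5*sqrt(3*t**2 + 3/2)/2 and v = log(4*t**2 + 1) — it is the derivative of the product u*v.
F(t) = -5*sqrt(3*t**2 + 3/2)*log(4*t**2 + 1)/2 is an antiderivative of f.
Check: d/dt[-5*sqrt(3*t**2 + 3/2)*log(4*t**2 + 1)/2] = (-20*sqrt(3)*t**3*log(4*t**2 + 1) - 40*sqrt(3)*t**3 - 5*sqrt(3)*t*log(4*t**2 + 1) - 20*sqrt(3)*t)/(4*sqrt(2)*t**2*sqrt(2*t**2 + 1) + sqrt(2)*sqrt(2*t**2 + 1)), which equals f(t).
F(2) = -15*sqrt(6)*log(17)/4; F(1/2) = -15*log(2)/4.
Integral = F(2) - F(1/2) = -15*sqrt(6)*log(17)/4 + 15*log(2)/4.

Antiderivative: F(t) = -5*sqrt(3*t**2 + 3/2)*log(4*t**2 + 1)/2; value = -15*sqrt(6)*log(17)/4 + 15*log(2)/4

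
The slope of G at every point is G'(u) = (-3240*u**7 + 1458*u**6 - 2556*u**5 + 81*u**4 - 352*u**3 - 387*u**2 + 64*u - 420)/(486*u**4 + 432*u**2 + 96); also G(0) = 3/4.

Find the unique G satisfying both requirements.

G(u) = (-180*u**6 + 108*u**5 - 44*u**4 - 222*u**3 + 97*u**2 - 210*u + 36)/(108*u**2 + 48)

Whatever form G(u) takes, its d/du must return the stated G'(u).
A general antiderivative is -5*u**4/3 + u**3 + u**2/3 - 5*u/2 - 5*u/(4*(3*u**2/2 + 2/3)) + 1/4 + C.
The condition gives C = 3/4 - (1/4) = 1/2.
So G(u) = (-180*u**6 + 108*u**5 - 44*u**4 - 222*u**3 + 97*u**2 - 210*u + 36)/(108*u**2 + 48).
Check: d/du[(-180*u**6 + 108*u**5 - 44*u**4 - 222*u**3 + 97*u**2 - 210*u + 36)/(108*u**2 + 48)] = (-3240*u**7 + 1458*u**6 - 2556*u**5 + 81*u**4 - 352*u**3 - 387*u**2 + 64*u - 420)/(486*u**4 + 432*u**2 + 96) = G'(u).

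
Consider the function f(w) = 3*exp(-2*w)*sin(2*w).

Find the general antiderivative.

Differentiate the proposed F(w) back; it has to land on f(w) exactly.
Check: d/dw[-3*(sin(2*w) + cos(2*w))*exp(-2*w)/4] = 3*exp(-2*w)*sin(2*w) = f(w).

F(w) = -3*(sin(2*w) + cos(2*w))*exp(-2*w)/4 + C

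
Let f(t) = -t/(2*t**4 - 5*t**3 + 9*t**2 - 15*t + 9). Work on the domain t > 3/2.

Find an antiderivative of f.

The denominator factors as (t - 1)*(2*t - 3)*(t**2 + 3); partial fractions split f into directly integrable pieces: (t + 5)/(28*(t**2 + 3)) - 4/(7*(2*t - 3)) + 1/(4*(t - 1)).
Check: d/dt[-2*log(t - 3/2)/7 + log(t - 1)/4 + log(t**2 + 3)/56 + 5*sqrt(3)*atan(sqrt(3)*t/3)/84] = -t/(2*t**4 - 5*t**3 + 9*t**2 - 15*t + 9) = f(t).

An antiderivative is F(t) = -2*log(t - 3/2)/7 + log(t - 1)/4 + log(t**2 + 3)/56 + 5*sqrt(3)*atan(sqrt(3)*t/3)/84.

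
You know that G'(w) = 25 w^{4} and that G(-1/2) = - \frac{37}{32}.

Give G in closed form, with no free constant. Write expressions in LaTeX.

Differentiate the proposed G(w) back; it has to land on the given G'(w).
A general antiderivative is 5 w^{5} + C.
The condition gives C = - \frac{37}{32} - (- \frac{5}{32}) = -1.
So G(w) = 5 w^{5} - 1.
Check: d/dw[5 w^{5} - 1] = 25 w^{4} = G'(w).

G(w) = 5 w^{5} - 1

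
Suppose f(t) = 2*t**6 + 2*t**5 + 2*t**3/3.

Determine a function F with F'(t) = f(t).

Integrate term by term and add the pieces.
Check: d/dt[2*t**7/7 + t**6/3 + t**4/6] = 2*t**6 + 2*t**5 + 2*t**3/3 = f(t).

An antiderivative is F(t) = 2*t**7/7 + t**6/3 + t**4/6.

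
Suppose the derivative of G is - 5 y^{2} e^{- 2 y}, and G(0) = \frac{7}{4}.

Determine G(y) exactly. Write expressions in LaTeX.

G(y) = \frac{\left(10 y^{2} + 10 y + 2 e^{2 y} + 5\right) e^{- 2 y}}{4}

Recognize the product-rule pattern: G'(y) = u'v + uv' with u = \frac{5 y^{2}}{2} + \frac{5 y}{2} + \frac{5}{4}, v = e^{- 2 y}, so integration by parts undoes it.
A general antiderivative is \frac{\left(10 y^{2} + 10 y + 5\right) e^{- 2 y}}{4} + C.
The condition gives C = \frac{7}{4} - (\frac{5}{4}) = \frac{1}{2}.
So G(y) = \frac{\left(10 y^{2} + 10 y + 2 e^{2 y} + 5\right) e^{- 2 y}}{4}.
Check: d/dy[\frac{\left(10 y^{2} + 10 y + 2 e^{2 y} + 5\right) e^{- 2 y}}{4}] = - 5 y^{2} e^{- 2 y} = G'(y).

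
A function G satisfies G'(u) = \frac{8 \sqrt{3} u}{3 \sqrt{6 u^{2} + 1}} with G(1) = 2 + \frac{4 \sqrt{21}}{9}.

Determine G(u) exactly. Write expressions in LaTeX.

G(u) = \frac{4 \sqrt{2 u^{2} + \frac{1}{3}}}{3} + 2

G'(u) matches the chain-rule pattern g'(h)*h' with inner function h(u) = 2 u^{2} + \frac{1}{3}; substituting w = h(u) collapses the integral.
A general antiderivative is \frac{4 \sqrt{2 u^{2} + \frac{1}{3}}}{3} + C.
The condition gives C = 2 + \frac{4 \sqrt{21}}{9} - (\frac{4 \sqrt{21}}{9}) = 2.
So G(u) = \frac{4 \sqrt{2 u^{2} + \frac{1}{3}}}{3} + 2.
Check: d/du[\frac{4 \sqrt{2 u^{2} + \frac{1}{3}}}{3} + 2] = \frac{8 \sqrt{3} u}{3 \sqrt{6 u^{2} + 1}} = G'(u).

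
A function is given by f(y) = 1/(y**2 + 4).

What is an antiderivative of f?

An antiderivative is F(y) = atan(y/2)/2.

For F(y) to be correct the identity F'(y) - f(y) = 0 must hold.
Check: d/dy[atan(y/2)/2] = 1/(y**2 + 4) = f(y).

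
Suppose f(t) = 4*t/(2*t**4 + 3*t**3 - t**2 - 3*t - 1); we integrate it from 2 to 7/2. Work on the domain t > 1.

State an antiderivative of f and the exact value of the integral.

Antiderivative: F(t) = log(t - 1)/3 + 8*log(t + 1/2)/3 - 3*log(t + 1) + 4/(2*t + 2); value = -3*log(9/2) - 7*log(5/2)/3 - 2/9 + 3*log(3) + 8*log(4)/3

The denominator factors as (t - 1)*(t + 1)**2*(2*t + 1); partial fractions split f into directly integrable pieces: 16/(3*(2*t + 1)) - 3/(t + 1) - 2/(t + 1)**2 + 1/(3*(t - 1)).
F(t) = log(t - 1)/3 + 8*log(t + 1/2)/3 - 3*log(t + 1) + 4/(2*t + 2) is an antiderivative of f.
Check: d/dt[log(t - 1)/3 + 8*log(t + 1/2)/3 - 3*log(t + 1) + 4/(2*t + 2)] = 4*t/(2*t**4 + 3*t**3 - t**2 - 3*t - 1) = f(t).
F(7/2) = -3*log(9/2) + log(5/2)/3 + 4/9 + 8*log(4)/3; F(2) = -3*log(3) + 2/3 + 8*log(5/2)/3.
Integral = F(7/2) - F(2) = -3*log(9/2) - 7*log(5/2)/3 - 2/9 + 3*log(3) + 8*log(4)/3.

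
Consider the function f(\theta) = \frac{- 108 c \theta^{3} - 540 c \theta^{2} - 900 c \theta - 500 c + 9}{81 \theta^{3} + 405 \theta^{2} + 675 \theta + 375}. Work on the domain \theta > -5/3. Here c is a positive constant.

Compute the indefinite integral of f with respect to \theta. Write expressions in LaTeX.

F(\theta) = \frac{- 8 c \theta \left(3 \theta + 5\right)^{2} - 3}{6 \left(3 \theta + 5\right)^{2}} + C

A candidate is checked by its d/d\theta: the result must match f(\theta).
Check: d/d\theta[\frac{- 8 c \theta \left(3 \theta + 5\right)^{2} - 3}{6 \left(3 \theta + 5\right)^{2}}] = \frac{- 108 c \theta^{3} - 540 c \theta^{2} - 900 c \theta - 500 c + 9}{81 \theta^{3} + 405 \theta^{2} + 675 \theta + 375} = f(\theta).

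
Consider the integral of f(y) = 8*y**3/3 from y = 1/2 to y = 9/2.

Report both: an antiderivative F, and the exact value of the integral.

Any candidate F(y) must reproduce f(y) exactly when differentiated.
F(y) = 2*y**4/3 is an antiderivative of f.
Check: d/dy[2*y**4/3] = 8*y**3/3 = f(y).
F(9/2) = 2187/8; F(1/2) = 1/24.
Integral = F(9/2) - F(1/2) = 820/3.

Antiderivative: F(y) = 2*y**4/3; value = 820/3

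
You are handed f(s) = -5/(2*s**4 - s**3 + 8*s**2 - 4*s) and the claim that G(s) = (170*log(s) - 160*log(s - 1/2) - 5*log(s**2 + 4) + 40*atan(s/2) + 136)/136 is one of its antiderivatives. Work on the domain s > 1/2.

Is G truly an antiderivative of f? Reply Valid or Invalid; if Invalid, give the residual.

d/ds[G] = -5/(2*s**4 - s**3 + 8*s**2 - 4*s)
This equals f(s) exactly, so the claim holds.

Valid: G'(s) = f(s).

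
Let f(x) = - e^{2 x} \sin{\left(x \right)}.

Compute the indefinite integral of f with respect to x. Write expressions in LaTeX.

Differentiate the proposed F(x) back; it has to land on f(x) exactly.
Check: d/dx[- \frac{2 e^{2 x} \sin{\left(x \right)}}{5} + \frac{e^{2 x} \cos{\left(x \right)}}{5}] = - e^{2 x} \sin{\left(x \right)} = f(x).

F(x) = - \frac{2 e^{2 x} \sin{\left(x \right)}}{5} + \frac{e^{2 x} \cos{\left(x \right)}}{5} + C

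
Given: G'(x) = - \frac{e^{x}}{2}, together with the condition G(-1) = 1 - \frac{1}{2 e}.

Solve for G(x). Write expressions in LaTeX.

A candidate passes only if d/dx[G] lands on the given G'(x) exactly.
A general antiderivative is - \frac{e^{x}}{2} + C.
The condition gives C = 1 - \frac{1}{2 e} - (- \frac{1}{2 e}) = 1.
So G(x) = - \frac{e^{x} - 2}{2}.
Check: d/dx[- \frac{e^{x} - 2}{2}] = - \frac{e^{x}}{2} = G'(x).

G(x) = - \frac{e^{x} - 2}{2}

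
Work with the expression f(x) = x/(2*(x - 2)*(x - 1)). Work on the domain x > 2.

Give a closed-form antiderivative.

An antiderivative is F(x) = (2*log(x - 2) - log(x - 1))/2.

The denominator factors as 2*(x - 2)*(x - 1); partial fractions split f into directly integrable pieces: -1/(2*(x - 1)) + 1/(x - 2).
Check: d/dx[(2*log(x - 2) - log(x - 1))/2] = x/(2*x**2 - 6*x + 4), which equals f(x).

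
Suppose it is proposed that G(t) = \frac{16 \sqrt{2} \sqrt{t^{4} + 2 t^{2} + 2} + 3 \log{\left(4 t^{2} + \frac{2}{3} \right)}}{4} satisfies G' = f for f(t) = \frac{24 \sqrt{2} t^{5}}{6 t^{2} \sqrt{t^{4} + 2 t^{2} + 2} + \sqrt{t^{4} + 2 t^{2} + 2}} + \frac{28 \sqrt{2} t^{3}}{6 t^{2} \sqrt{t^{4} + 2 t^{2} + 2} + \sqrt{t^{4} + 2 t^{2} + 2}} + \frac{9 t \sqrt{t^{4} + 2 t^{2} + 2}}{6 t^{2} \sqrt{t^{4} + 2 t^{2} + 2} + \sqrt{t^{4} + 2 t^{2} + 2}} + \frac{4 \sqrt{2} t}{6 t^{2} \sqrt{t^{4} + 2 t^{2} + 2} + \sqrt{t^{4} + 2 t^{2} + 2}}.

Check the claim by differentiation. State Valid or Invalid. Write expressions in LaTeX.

d/dt[G] = \frac{48 \sqrt{2} t^{5} + 56 \sqrt{2} t^{3} + 9 t \sqrt{t^{4} + 2 t^{2} + 2} + 8 \sqrt{2} t}{6 t^{2} \sqrt{t^{4} + 2 t^{2} + 2} + \sqrt{t^{4} + 2 t^{2} + 2}}
d/dt[G] - f(t) = \frac{4 \sqrt{2} t^{3} \sqrt{t^{4} + 2 t^{2} + 2} + 4 \sqrt{2} t \sqrt{t^{4} + 2 t^{2} + 2}}{t^{4} + 2 t^{2} + 2} != 0.

Invalid: d/dt[G] - f = \frac{4 \sqrt{2} t^{3} \sqrt{t^{4} + 2 t^{2} + 2} + 4 \sqrt{2} t \sqrt{t^{4} + 2 t^{2} + 2}}{t^{4} + 2 t^{2} + 2}, which is not 0.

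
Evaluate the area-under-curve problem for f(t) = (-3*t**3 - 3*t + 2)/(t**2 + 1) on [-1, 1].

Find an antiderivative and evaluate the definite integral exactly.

Antiderivative: F(t) = (-3*t**2 + 4*atan(t) - 6)/2; value = pi

A first test for any F(t): its t-derivative must equal f(t) identically.
F(t) = (-3*t**2 + 4*atan(t) - 6)/2 is an antiderivative of f.
Check: d/dt[(-3*t**2 + 4*atan(t) - 6)/2] = (-3*t**3 - 3*t + 2)/(t**2 + 1) = f(t).
F(1) = -9/2 + pi/2; F(-1) = -9/2 - pi/2.
Integral = F(1) - F(-1) = pi.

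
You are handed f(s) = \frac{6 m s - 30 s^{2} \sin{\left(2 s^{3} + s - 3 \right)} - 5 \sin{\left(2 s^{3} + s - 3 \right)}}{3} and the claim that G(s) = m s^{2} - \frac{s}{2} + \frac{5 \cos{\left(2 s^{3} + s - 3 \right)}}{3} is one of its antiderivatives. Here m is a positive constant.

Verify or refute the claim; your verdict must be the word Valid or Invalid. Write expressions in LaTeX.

Invalid: d/ds[G] - f = - \frac{1}{2}, which is not 0.

d/ds[G] = 2 m s - 10 s^{2} \sin{\left(2 s^{3} + s - 3 \right)} - \frac{5 \sin{\left(2 s^{3} + s - 3 \right)}}{3} - \frac{1}{2}
d/ds[G] - f(s) = - \frac{1}{2} != 0.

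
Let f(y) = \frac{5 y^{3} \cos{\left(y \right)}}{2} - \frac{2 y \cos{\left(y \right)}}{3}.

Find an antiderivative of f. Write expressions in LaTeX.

The integrand splits into summands that can be handled one at a time.
Check: d/dy[\frac{15 y^{3} \sin{\left(y \right)} + 45 y^{2} \cos{\left(y \right)} - 94 y \sin{\left(y \right)} - 94 \cos{\left(y \right)}}{6}] = \frac{5 y^{3} \cos{\left(y \right)}}{2} - \frac{2 y \cos{\left(y \right)}}{3} = f(y).

An antiderivative is F(y) = \frac{15 y^{3} \sin{\left(y \right)} + 45 y^{2} \cos{\left(y \right)} - 94 y \sin{\left(y \right)} - 94 \cos{\left(y \right)}}{6}.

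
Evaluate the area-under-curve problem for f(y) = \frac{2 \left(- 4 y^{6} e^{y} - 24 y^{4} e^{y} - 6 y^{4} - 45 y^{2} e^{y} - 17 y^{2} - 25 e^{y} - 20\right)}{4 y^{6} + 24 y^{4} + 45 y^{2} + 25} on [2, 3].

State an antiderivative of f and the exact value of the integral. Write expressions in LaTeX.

Antiderivative: F(y) = - \frac{2 \left(2 y^{2} e^{y} + 2 y^{2} \operatorname{atan}{\left(y \right)} - y + 5 e^{y} + 5 \operatorname{atan}{\left(y \right)}\right)}{2 y^{2} + 5}; value = - 2 e^{3} - 2 \operatorname{atan}{\left(3 \right)} - \frac{14}{299} + 2 \operatorname{atan}{\left(2 \right)} + 2 e^{2}

Check any antiderivative F(y) by computing F'(y) and comparing it with f(y).
F(y) = - \frac{2 \left(2 y^{2} e^{y} + 2 y^{2} \operatorname{atan}{\left(y \right)} - y + 5 e^{y} + 5 \operatorname{atan}{\left(y \right)}\right)}{2 y^{2} + 5} is an antiderivative of f.
Check: d/dy[- \frac{2 \left(2 y^{2} e^{y} + 2 y^{2} \operatorname{atan}{\left(y \right)} - y + 5 e^{y} + 5 \operatorname{atan}{\left(y \right)}\right)}{2 y^{2} + 5}] = \frac{- 8 y^{6} e^{y} - 48 y^{4} e^{y} - 12 y^{4} - 90 y^{2} e^{y} - 34 y^{2} - 50 e^{y} - 40}{4 y^{6} + 24 y^{4} + 45 y^{2} + 25}, which equals f(y).
F(3) = - 2 e^{3} - 2 \operatorname{atan}{\left(3 \right)} + \frac{6}{23}; F(2) = - 2 e^{2} - 2 \operatorname{atan}{\left(2 \right)} + \frac{4}{13}.
Integral = F(3) - F(2) = - 2 e^{3} - 2 \operatorname{atan}{\left(3 \right)} - \frac{14}{299} + 2 \operatorname{atan}{\left(2 \right)} + 2 e^{2}.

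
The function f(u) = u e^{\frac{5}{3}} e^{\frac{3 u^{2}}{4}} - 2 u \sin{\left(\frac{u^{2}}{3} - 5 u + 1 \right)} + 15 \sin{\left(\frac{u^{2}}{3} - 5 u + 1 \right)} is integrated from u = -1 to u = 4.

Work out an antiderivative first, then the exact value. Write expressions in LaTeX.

The integrand splits into summands that can be handled one at a time.
F(u) = \frac{2 e^{\frac{5}{3}} e^{\frac{3 u^{2}}{4}}}{3} + 3 \cos{\left(\frac{u^{2}}{3} - 5 u + 1 \right)} is an antiderivative of f.
Check: d/du[\frac{2 e^{\frac{5}{3}} e^{\frac{3 u^{2}}{4}}}{3} + 3 \cos{\left(\frac{u^{2}}{3} - 5 u + 1 \right)}] = u e^{\frac{5}{3}} e^{\frac{3 u^{2}}{4}} - 2 u \sin{\left(\frac{u^{2}}{3} - 5 u + 1 \right)} + 15 \sin{\left(\frac{u^{2}}{3} - 5 u + 1 \right)} = f(u).
F(4) = 3 \cos{\left(\frac{41}{3} \right)} + \frac{2 e^{\frac{41}{3}}}{3}; F(-1) = 3 \cos{\left(\frac{19}{3} \right)} + \frac{2 e^{\frac{29}{12}}}{3}.
Integral = F(4) - F(-1) = - \frac{2 e^{\frac{29}{12}}}{3} - 3 \cos{\left(\frac{19}{3} \right)} + 3 \cos{\left(\frac{41}{3} \right)} + \frac{2 e^{\frac{41}{3}}}{3}.

Antiderivative: F(u) = \frac{2 e^{\frac{5}{3}} e^{\frac{3 u^{2}}{4}}}{3} + 3 \cos{\left(\frac{u^{2}}{3} - 5 u + 1 \right)}; value = - \frac{2 e^{\frac{29}{12}}}{3} - 3 \cos{\left(\frac{19}{3} \right)} + 3 \cos{\left(\frac{41}{3} \right)} + \frac{2 e^{\frac{41}{3}}}{3}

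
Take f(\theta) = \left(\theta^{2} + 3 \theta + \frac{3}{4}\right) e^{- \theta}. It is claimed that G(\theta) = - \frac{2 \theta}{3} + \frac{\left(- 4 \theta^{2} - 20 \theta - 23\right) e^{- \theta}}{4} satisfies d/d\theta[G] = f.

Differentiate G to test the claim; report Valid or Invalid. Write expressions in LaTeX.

d/d\theta[G] = \frac{\left(12 \theta^{2} + 36 \theta - 8 e^{\theta} + 9\right) e^{- \theta}}{12}
d/d\theta[G] - f(\theta) = - \frac{2}{3} != 0.

Invalid: d/d\theta[G] - f = - \frac{2}{3}, which is not 0.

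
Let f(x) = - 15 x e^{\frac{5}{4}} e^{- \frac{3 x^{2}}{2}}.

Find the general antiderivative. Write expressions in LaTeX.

f matches the chain-rule pattern g'(h)*h' with inner function h(x) = \frac{5}{4} - \frac{3 x^{2}}{2}; substituting u = h(x) collapses the integral.
Check: d/dx[5 e^{\frac{5}{4}} e^{- \frac{3 x^{2}}{2}}] = - 15 x e^{\frac{5}{4}} e^{- \frac{3 x^{2}}{2}} = f(x).

F(x) = 5 e^{\frac{5}{4}} e^{- \frac{3 x^{2}}{2}} + C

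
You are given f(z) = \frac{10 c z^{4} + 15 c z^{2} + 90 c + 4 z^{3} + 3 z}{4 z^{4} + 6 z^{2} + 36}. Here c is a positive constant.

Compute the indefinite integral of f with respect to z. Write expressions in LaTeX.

F(z) = \frac{10 c z + \log{\left(\frac{2 z^{4}}{3} + z^{2} + 6 \right)}}{4} + C

An antiderivative F(z) passes only if d/dz[F] lands on f(z) exactly.
Check: d/dz[\frac{10 c z + \log{\left(\frac{2 z^{4}}{3} + z^{2} + 6 \right)}}{4}] = \frac{10 c z^{4} + 15 c z^{2} + 90 c + 4 z^{3} + 3 z}{4 z^{4} + 6 z^{2} + 36} = f(z).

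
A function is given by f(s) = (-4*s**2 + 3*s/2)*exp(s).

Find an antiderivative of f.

Recognize the product-rule pattern: f = u'v + uv' with u = -4*s**2 + 19*s/2 - 19/2, v = exp(s), so integration by parts undoes it.
Check: d/ds[(-8*s**2 + 19*s - 19)*exp(s)/2] = -4*s**2*exp(s) + 3*s*exp(s)/2, which equals f(s).

An antiderivative is F(s) = (-8*s**2 + 19*s - 19)*exp(s)/2.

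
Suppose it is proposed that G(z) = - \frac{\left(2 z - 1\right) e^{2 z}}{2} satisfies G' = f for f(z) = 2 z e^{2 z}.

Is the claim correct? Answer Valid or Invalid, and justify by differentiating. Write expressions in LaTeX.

d/dz[G] = - 2 z e^{2 z}
d/dz[G] - f(z) = - 4 z e^{2 z} != 0.

Invalid: d/dz[G] - f = - 4 z e^{2 z}, which is not 0.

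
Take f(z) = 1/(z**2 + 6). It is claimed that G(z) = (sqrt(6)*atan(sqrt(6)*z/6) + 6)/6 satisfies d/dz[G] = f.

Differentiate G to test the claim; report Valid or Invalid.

d/dz[G] = 1/(z**2 + 6)
This equals f(z) exactly, so the claim holds.

Valid - differentiating G returns exactly f.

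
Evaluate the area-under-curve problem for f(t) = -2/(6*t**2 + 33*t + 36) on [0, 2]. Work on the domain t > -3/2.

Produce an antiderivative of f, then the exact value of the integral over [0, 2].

The denominator factors as 3*(t + 4)*(2*t + 3); partial fractions split f into directly integrable pieces: -4/(15*(2*t + 3)) + 2/(15*(t + 4)).
F(t) = -2*log(t + 3/2)/15 + 2*log(t + 4)/15 is an antiderivative of f.
Check: d/dt[-2*log(t + 3/2)/15 + 2*log(t + 4)/15] = -2/(6*t**2 + 33*t + 36) = f(t).
F(2) = -2*log(7/2)/15 + 2*log(6)/15; F(0) = -2*log(3/2)/15 + 2*log(4)/15.
Integral = F(2) - F(0) = -2*log(4)/15 - 2*log(7/2)/15 + 2*log(3/2)/15 + 2*log(6)/15.

Antiderivative: F(t) = -2*log(t + 3/2)/15 + 2*log(t + 4)/15; value = -2*log(4)/15 - 2*log(7/2)/15 + 2*log(3/2)/15 + 2*log(6)/15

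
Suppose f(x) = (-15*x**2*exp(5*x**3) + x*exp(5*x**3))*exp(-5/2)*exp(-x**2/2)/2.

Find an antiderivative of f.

An antiderivative is F(x) = -exp(5*x**3 - x**2/2 - 5/2)/2.

The substitution u = 5*x**3 - x**2/2 - 5/2 works: f is exactly (dF/du)*(du/dx) for that inner function.
Check: d/dx[-exp(5*x**3 - x**2/2 - 5/2)/2] = (-15*x**2 + x)*exp(-5/2)*exp(-x**2/2)*exp(5*x**3)/2, which equals f(x).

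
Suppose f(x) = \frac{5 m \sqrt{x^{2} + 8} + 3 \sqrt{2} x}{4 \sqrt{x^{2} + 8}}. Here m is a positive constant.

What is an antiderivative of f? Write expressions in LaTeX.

Any candidate F(x) must reproduce f(x) exactly when differentiated.
Check: d/dx[\frac{\sqrt{2} \left(5 \sqrt{2} m x + 6 \sqrt{x^{2} + 8}\right)}{8}] = \frac{5 m \sqrt{x^{2} + 8} + 3 \sqrt{2} x}{4 \sqrt{x^{2} + 8}} = f(x).

An antiderivative is F(x) = \frac{\sqrt{2} \left(5 \sqrt{2} m x + 6 \sqrt{x^{2} + 8}\right)}{8}.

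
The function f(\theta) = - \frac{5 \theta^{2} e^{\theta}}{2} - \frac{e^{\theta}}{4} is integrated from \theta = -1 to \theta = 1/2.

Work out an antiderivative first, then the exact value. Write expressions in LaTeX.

Antiderivative: F(\theta) = - \frac{5 \theta^{2} e^{\theta}}{2} + 5 \theta e^{\theta} - \frac{21 e^{\theta}}{4}; value = - \frac{27 e^{\frac{1}{2}}}{8} + \frac{51}{4 e}

f has the shape u'v + uv' for u = - \frac{5 \theta^{2}}{2} + 5 \theta - \frac{21}{4} and v = e^{\theta} — it is the derivative of the product u*v.
F(\theta) = - \frac{5 \theta^{2} e^{\theta}}{2} + 5 \theta e^{\theta} - \frac{21 e^{\theta}}{4} is an antiderivative of f.
Check: d/d\theta[- \frac{5 \theta^{2} e^{\theta}}{2} + 5 \theta e^{\theta} - \frac{21 e^{\theta}}{4}] = - \frac{5 \theta^{2} e^{\theta}}{2} - \frac{e^{\theta}}{4} = f(\theta).
F(1/2) = - \frac{27 e^{\frac{1}{2}}}{8}; F(-1) = - \frac{51}{4 e}.
Integral = F(1/2) - F(-1) = - \frac{27 e^{\frac{1}{2}}}{8} + \frac{51}{4 e}.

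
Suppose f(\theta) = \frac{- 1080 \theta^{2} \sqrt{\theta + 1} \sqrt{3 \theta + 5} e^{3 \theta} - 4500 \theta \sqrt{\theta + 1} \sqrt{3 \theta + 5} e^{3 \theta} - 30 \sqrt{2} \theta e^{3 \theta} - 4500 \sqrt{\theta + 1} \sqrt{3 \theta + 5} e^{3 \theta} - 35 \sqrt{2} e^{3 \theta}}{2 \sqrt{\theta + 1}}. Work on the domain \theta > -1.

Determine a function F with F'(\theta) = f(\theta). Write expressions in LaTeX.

An antiderivative is F(\theta) = - 5 \left(36 \theta^{2} \sqrt{3 \theta + 5} + 120 \theta \sqrt{3 \theta + 5} + \sqrt{2} \sqrt{\theta + 1} + 100 \sqrt{3 \theta + 5}\right) e^{3 \theta}.

f has the shape u'v + uv' for u = - 5 \sqrt{2 \theta + 2} - 20 \left(3 \theta + 5\right)^{\frac{5}{2}} and v = e^{3 \theta} — it is the derivative of the product u*v.
Check: d/d\theta[- 5 \left(36 \theta^{2} \sqrt{3 \theta + 5} + 120 \theta \sqrt{3 \theta + 5} + \sqrt{2} \sqrt{\theta + 1} + 100 \sqrt{3 \theta + 5}\right) e^{3 \theta}] = \frac{- 3240 \theta^{3} \sqrt{\theta + 1} e^{3 \theta} - 18900 \theta^{2} \sqrt{\theta + 1} e^{3 \theta} - 36000 \theta \sqrt{\theta + 1} e^{3 \theta} - 30 \sqrt{2} \theta \sqrt{3 \theta + 5} e^{3 \theta} - 22500 \sqrt{\theta + 1} e^{3 \theta} - 35 \sqrt{2} \sqrt{3 \theta + 5} e^{3 \theta}}{2 \sqrt{\theta + 1} \sqrt{3 \theta + 5}}, which equals f(\theta).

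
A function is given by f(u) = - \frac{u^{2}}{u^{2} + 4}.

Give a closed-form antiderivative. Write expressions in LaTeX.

Any candidate F(u) must reproduce f(u) exactly when differentiated.
Check: d/du[- u + 2 \operatorname{atan}{\left(\frac{u}{2} \right)}] = - \frac{u^{2}}{u^{2} + 4} = f(u).

An antiderivative is F(u) = - u + 2 \operatorname{atan}{\left(\frac{u}{2} \right)}.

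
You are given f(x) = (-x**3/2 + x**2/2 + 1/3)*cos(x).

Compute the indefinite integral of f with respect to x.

For F(x) to be correct the identity F'(x) - f(x) = 0 must hold.
Check: d/dx[(-3*x**3*sin(x) + 3*x**2*sin(x) - 9*x**2*cos(x) + 18*x*sin(x) + 6*x*cos(x) - 4*sin(x) + 18*cos(x))/6] = -x**3*cos(x)/2 + x**2*cos(x)/2 + cos(x)/3, which equals f(x).

F(x) = (-3*x**3*sin(x) + 3*x**2*sin(x) - 9*x**2*cos(x) + 18*x*sin(x) + 6*x*cos(x) - 4*sin(x) + 18*cos(x))/6 + C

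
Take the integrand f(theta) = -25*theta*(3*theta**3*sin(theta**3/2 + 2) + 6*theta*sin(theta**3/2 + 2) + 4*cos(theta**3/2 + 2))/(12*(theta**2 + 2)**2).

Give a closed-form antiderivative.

f has the shape u'v + uv' for u = 25/(6*(theta**2 + 2)) and v = cos(theta**3/2 + 2) — it is the derivative of the product u*v.
Check: d/dtheta[25*cos(theta**3/2 + 2)/(6*(theta**2 + 2))] = (-75*theta**4*sin(theta**3/2 + 2) - 150*theta**2*sin(theta**3/2 + 2) - 100*theta*cos(theta**3/2 + 2))/(12*theta**4 + 48*theta**2 + 48), which equals f(theta).

An antiderivative is F(theta) = 25*cos(theta**3/2 + 2)/(6*(theta**2 + 2)).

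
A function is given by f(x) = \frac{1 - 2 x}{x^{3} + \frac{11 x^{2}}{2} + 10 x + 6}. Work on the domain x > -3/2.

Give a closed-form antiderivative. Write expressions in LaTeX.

The denominator factors as \left(x + 2\right)^{2} \left(2 x + 3\right); partial fractions split f into directly integrable pieces: \frac{32}{2 x + 3} - \frac{16}{x + 2} - \frac{10}{\left(x + 2\right)^{2}}.
Check: d/dx[\frac{2 \left(8 \left(x + 2\right) \log{\left(x + \frac{3}{2} \right)} - 8 \left(x + 2\right) \log{\left(x + 2 \right)} + 5\right)}{x + 2}] = \frac{2 - 4 x}{2 x^{3} + 11 x^{2} + 20 x + 12}, which equals f(x).

An antiderivative is F(x) = \frac{2 \left(8 \left(x + 2\right) \log{\left(x + \frac{3}{2} \right)} - 8 \left(x + 2\right) \log{\left(x + 2 \right)} + 5\right)}{x + 2}.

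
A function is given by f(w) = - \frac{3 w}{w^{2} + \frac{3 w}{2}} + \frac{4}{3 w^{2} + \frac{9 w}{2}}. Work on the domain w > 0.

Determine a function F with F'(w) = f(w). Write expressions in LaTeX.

An antiderivative is F(w) = \frac{8 \log{\left(w \right)}}{9} - \frac{35 \log{\left(w + \frac{3}{2} \right)}}{9}.

The denominator factors as 3 w \left(2 w + 3\right); partial fractions split f into directly integrable pieces: - \frac{70}{9 \left(2 w + 3\right)} + \frac{8}{9 w}.
Check: d/dw[\frac{8 \log{\left(w \right)}}{9} - \frac{35 \log{\left(w + \frac{3}{2} \right)}}{9}] = \frac{8 - 18 w}{6 w^{2} + 9 w}, which equals f(w).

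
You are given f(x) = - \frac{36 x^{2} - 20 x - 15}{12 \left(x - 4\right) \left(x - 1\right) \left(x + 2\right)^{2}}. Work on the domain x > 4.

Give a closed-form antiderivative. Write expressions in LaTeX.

An antiderivative is F(x) = \frac{- 481 x \log{\left(x - 4 \right)} + 4 x \log{\left(x - 1 \right)} + 477 x \log{\left(x + 2 \right)} - 962 \log{\left(x - 4 \right)} + 8 \log{\left(x - 1 \right)} + 954 \log{\left(x + 2 \right)} + 1014}{1296 \left(x + 2\right)}.

Factor the denominator (12 \left(x - 4\right) \left(x - 1\right) \left(x + 2\right)^{2}) and decompose: f = \frac{53}{144 \left(x + 2\right)} - \frac{169}{216 \left(x + 2\right)^{2}} + \frac{1}{324 \left(x - 1\right)} - \frac{481}{1296 \left(x - 4\right)}; each piece integrates to a log, atan, or power term.
Check: d/dx[\frac{- 481 x \log{\left(x - 4 \right)} + 4 x \log{\left(x - 1 \right)} + 477 x \log{\left(x + 2 \right)} - 962 \log{\left(x - 4 \right)} + 8 \log{\left(x - 1 \right)} + 954 \log{\left(x + 2 \right)} + 1014}{1296 \left(x + 2\right)}] = \frac{- 36 x^{2} + 20 x + 15}{12 x^{4} - 12 x^{3} - 144 x^{2} - 48 x + 192}, which equals f(x).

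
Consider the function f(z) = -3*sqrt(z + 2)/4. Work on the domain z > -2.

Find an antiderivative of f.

Any candidate F(z) must reproduce f(z) exactly when differentiated.
Check: d/dz[-z*sqrt(z + 2)/2 - sqrt(z + 2)] = (-3*z - 6)/(4*sqrt(z + 2)), which equals f(z).

An antiderivative is F(z) = -z*sqrt(z + 2)/2 - sqrt(z + 2).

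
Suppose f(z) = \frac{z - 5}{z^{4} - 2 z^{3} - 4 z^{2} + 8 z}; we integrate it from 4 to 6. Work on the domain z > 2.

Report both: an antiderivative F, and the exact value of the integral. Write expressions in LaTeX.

Factor the denominator (z \left(z - 2\right)^{2} \left(z + 2\right)) and decompose: f = \frac{7}{32 \left(z + 2\right)} + \frac{13}{32 \left(z - 2\right)} - \frac{3}{8 \left(z - 2\right)^{2}} - \frac{5}{8 z}; each piece integrates to a log, atan, or power term.
F(z) = - \frac{5 \log{\left(z \right)}}{8} + \frac{13 \log{\left(z - 2 \right)}}{32} + \frac{7 \log{\left(z + 2 \right)}}{32} + \frac{3}{8 z - 16} is an antiderivative of f.
Check: d/dz[- \frac{5 \log{\left(z \right)}}{8} + \frac{13 \log{\left(z - 2 \right)}}{32} + \frac{7 \log{\left(z + 2 \right)}}{32} + \frac{3}{8 z - 16}] = \frac{z - 5}{z^{4} - 2 z^{3} - 4 z^{2} + 8 z} = f(z).
F(6) = - \frac{5 \log{\left(6 \right)}}{8} + \frac{3}{32} + \frac{7 \log{\left(8 \right)}}{32} + \frac{13 \log{\left(4 \right)}}{32}; F(4) = - \frac{5 \log{\left(4 \right)}}{8} + \frac{3}{16} + \frac{13 \log{\left(2 \right)}}{32} + \frac{7 \log{\left(6 \right)}}{32}.
Integral = F(6) - F(4) = - \frac{27 \log{\left(6 \right)}}{32} - \frac{13 \log{\left(2 \right)}}{32} - \frac{3}{32} + \frac{7 \log{\left(8 \right)}}{32} + \frac{33 \log{\left(4 \right)}}{32}.

Antiderivative: F(z) = - \frac{5 \log{\left(z \right)}}{8} + \frac{13 \log{\left(z - 2 \right)}}{32} + \frac{7 \log{\left(z + 2 \right)}}{32} + \frac{3}{8 z - 16}; value = - \frac{27 \log{\left(6 \right)}}{32} - \frac{13 \log{\left(2 \right)}}{32} - \frac{3}{32} + \frac{7 \log{\left(8 \right)}}{32} + \frac{33 \log{\left(4 \right)}}{32}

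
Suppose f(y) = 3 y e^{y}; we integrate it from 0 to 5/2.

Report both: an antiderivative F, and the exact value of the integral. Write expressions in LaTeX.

Antiderivative: F(y) = 3 y e^{y} - 3 e^{y}; value = 3 + \frac{9 e^{\frac{5}{2}}}{2}

Recognize the product-rule pattern: f = u'v + uv' with u = 3 y - 3, v = e^{y}, so integration by parts undoes it.
F(y) = 3 y e^{y} - 3 e^{y} is an antiderivative of f.
Check: d/dy[3 y e^{y} - 3 e^{y}] = 3 y e^{y} = f(y).
F(5/2) = \frac{9 e^{\frac{5}{2}}}{2}; F(0) = -3.
Integral = F(5/2) - F(0) = 3 + \frac{9 e^{\frac{5}{2}}}{2}.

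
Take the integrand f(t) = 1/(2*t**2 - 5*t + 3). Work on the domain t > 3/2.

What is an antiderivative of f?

An antiderivative is F(t) = log(t - 3/2) - log(t - 1).

Factor the denominator ((t - 1)*(2*t - 3)) and decompose: f = 2/(2*t - 3) - 1/(t - 1); each piece integrates to a log, atan, or power term.
Check: d/dt[log(t - 3/2) - log(t - 1)] = 1/(2*t**2 - 5*t + 3) = f(t).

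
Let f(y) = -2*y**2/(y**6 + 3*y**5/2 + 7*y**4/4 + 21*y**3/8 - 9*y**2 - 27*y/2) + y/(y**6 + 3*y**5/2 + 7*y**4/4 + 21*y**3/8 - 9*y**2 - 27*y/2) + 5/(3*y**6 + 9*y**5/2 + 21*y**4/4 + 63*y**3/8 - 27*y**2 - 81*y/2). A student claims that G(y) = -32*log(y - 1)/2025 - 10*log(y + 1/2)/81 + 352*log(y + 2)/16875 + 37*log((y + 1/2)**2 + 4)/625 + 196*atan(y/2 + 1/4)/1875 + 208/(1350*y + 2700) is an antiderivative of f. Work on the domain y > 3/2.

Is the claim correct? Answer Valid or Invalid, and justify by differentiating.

Invalid: d/dy[G] - f = (768*y**7 + 1728*y**6 + 672*y**5 - 1680*y**4 - 3576*y**3 - 24*y**2 + 3392*y + 2720)/(192*y**12 + 1152*y**11 + 3408*y**10 + 7056*y**9 + 7284*y**8 - 5088*y**7 - 28389*y**6 - 54003*y**5 - 45156*y**4 + 27576*y**3 + 63936*y**2 + 22032*y), which is not 0.

d/dy[G] = (-48*y**2 - 24*y + 40)/(24*y**6 + 108*y**5 + 222*y**4 + 297*y**3 + 9*y**2 - 456*y - 204)
d/dy[G] - f(y) = (768*y**7 + 1728*y**6 + 672*y**5 - 1680*y**4 - 3576*y**3 - 24*y**2 + 3392*y + 2720)/(192*y**12 + 1152*y**11 + 3408*y**10 + 7056*y**9 + 7284*y**8 - 5088*y**7 - 28389*y**6 - 54003*y**5 - 45156*y**4 + 27576*y**3 + 63936*y**2 + 22032*y) != 0.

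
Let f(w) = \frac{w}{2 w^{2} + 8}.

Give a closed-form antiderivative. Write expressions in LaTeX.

An antiderivative is F(w) = \frac{\log{\left(\frac{w^{2}}{2} + 2 \right)}}{4}.

f matches the chain-rule pattern g'(h)*h' with inner function h(w) = \frac{w^{2}}{2} + 2; substituting u = h(w) collapses the integral.
Check: d/dw[\frac{\log{\left(\frac{w^{2}}{2} + 2 \right)}}{4}] = \frac{w}{2 w^{2} + 8} = f(w).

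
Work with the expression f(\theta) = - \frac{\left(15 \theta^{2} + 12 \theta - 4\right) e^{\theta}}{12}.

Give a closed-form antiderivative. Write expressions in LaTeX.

f has the shape u'v + uv' for u = - \frac{5 \theta^{2}}{4} + \frac{3 \theta}{2} - \frac{7}{6} and v = e^{\theta} — it is the derivative of the product u*v.
Check: d/d\theta[- \frac{5 \theta^{2} e^{\theta}}{4} + \frac{3 \theta e^{\theta}}{2} - \frac{7 e^{\theta}}{6}] = - \frac{5 \theta^{2} e^{\theta}}{4} - \theta e^{\theta} + \frac{e^{\theta}}{3}, which equals f(\theta).

An antiderivative is F(\theta) = - \frac{5 \theta^{2} e^{\theta}}{4} + \frac{3 \theta e^{\theta}}{2} - \frac{7 e^{\theta}}{6}.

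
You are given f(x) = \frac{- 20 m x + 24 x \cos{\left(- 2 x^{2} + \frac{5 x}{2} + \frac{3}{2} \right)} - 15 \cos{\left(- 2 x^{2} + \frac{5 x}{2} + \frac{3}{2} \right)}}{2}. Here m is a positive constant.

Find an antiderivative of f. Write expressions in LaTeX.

Differentiate the proposed F(x) back; it has to land on f(x) exactly.
Check: d/dx[- 5 m x^{2} - 3 \sin{\left(- 2 x^{2} + \frac{5 x}{2} + \frac{3}{2} \right)}] = - 10 m x + 12 x \cos{\left(- 2 x^{2} + \frac{5 x}{2} + \frac{3}{2} \right)} - \frac{15 \cos{\left(- 2 x^{2} + \frac{5 x}{2} + \frac{3}{2} \right)}}{2}, which equals f(x).

An antiderivative is F(x) = - 5 m x^{2} - 3 \sin{\left(- 2 x^{2} + \frac{5 x}{2} + \frac{3}{2} \right)}.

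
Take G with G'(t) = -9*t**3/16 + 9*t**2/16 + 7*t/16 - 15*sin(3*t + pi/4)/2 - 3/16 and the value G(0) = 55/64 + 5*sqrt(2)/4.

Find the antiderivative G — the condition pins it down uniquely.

G(t) = -9*t**4/64 + 3*t**3/16 + 7*t**2/32 - 3*t/16 + 5*cos(3*t + pi/4)/2 + 55/64

The integrand splits into summands that can be handled one at a time.
A general antiderivative is -(3*t**2/4 - t/2 - 3/4)**2/4 + 5*cos(3*t + pi/4)/2 + C.
The condition gives C = 55/64 + 5*sqrt(2)/4 - (-9/64 + 5*sqrt(2)/4) = 1.
So G(t) = -9*t**4/64 + 3*t**3/16 + 7*t**2/32 - 3*t/16 + 5*cos(3*t + pi/4)/2 + 55/64.
Check: d/dt[-9*t**4/64 + 3*t**3/16 + 7*t**2/32 - 3*t/16 + 5*cos(3*t + pi/4)/2 + 55/64] = -9*t**3/16 + 9*t**2/16 + 7*t/16 - 15*sin(3*t + pi/4)/2 - 3/16 = G'(t).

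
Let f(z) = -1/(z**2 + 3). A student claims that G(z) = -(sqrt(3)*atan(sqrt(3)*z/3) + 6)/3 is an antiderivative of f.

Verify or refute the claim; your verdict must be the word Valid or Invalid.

Valid: G'(z) = f(z).

d/dz[G] = -1/(z**2 + 3)
This equals f(z) exactly, so the claim holds.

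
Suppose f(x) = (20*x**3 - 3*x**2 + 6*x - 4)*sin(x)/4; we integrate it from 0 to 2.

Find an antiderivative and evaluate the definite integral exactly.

A candidate is checked by its d/dx: the result must match f(x).
F(x) = -5*x**3*cos(x) + 15*x**2*sin(x) + 3*x**2*cos(x)/4 - 3*x*sin(x)/2 + 57*x*cos(x)/2 - 57*sin(x)/2 - cos(x)/2 is an antiderivative of f.
Check: d/dx[-5*x**3*cos(x) + 15*x**2*sin(x) + 3*x**2*cos(x)/4 - 3*x*sin(x)/2 + 57*x*cos(x)/2 - 57*sin(x)/2 - cos(x)/2] = 5*x**3*sin(x) - 3*x**2*sin(x)/4 + 3*x*sin(x)/2 - sin(x), which equals f(x).
F(2) = 39*cos(2)/2 + 57*sin(2)/2; F(0) = -1/2.
Integral = F(2) - F(0) = 39*cos(2)/2 + 1/2 + 57*sin(2)/2.

Antiderivative: F(x) = -5*x**3*cos(x) + 15*x**2*sin(x) + 3*x**2*cos(x)/4 - 3*x*sin(x)/2 + 57*x*cos(x)/2 - 57*sin(x)/2 - cos(x)/2; value = 39*cos(2)/2 + 1/2 + 57*sin(2)/2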